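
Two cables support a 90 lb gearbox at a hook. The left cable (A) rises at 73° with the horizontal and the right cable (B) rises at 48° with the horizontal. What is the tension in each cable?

ΣF_x = 0: −T_A·cos73° + T_B·cos48° = 0 → T_B = 0.436943·T_A.
ΣF_y = 0: T_A·sin73° + T_B·sin48° = 90.
Substitute: T_A·(0.956305 + 0.436943·0.743145) = 90 → T_A = 70.2567 ≈ 70.26 lb.
Then T_B = 0.436943 × 70.2567 = 30.70 lb.

T_A = 70.26 lb, T_B = 30.70 lb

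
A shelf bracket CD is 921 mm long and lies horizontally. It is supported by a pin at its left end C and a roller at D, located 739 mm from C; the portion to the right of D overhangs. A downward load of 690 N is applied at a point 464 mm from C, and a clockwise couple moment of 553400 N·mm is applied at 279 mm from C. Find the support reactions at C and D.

Taking moments about C: D_y·739 − 690·464 − 553400 = 0 → D_y = 873560/739 = 1182.08 ≈ 1182 N.
ΣF_y = 0: C_y + 1182.08 − 690 = 0 → C_y = -492.1 N.
ΣF_x = 0: no horizontal applied forces, so C_x = 0.

C_x = 0, C_y = -492.1 N, D_y = 1182 N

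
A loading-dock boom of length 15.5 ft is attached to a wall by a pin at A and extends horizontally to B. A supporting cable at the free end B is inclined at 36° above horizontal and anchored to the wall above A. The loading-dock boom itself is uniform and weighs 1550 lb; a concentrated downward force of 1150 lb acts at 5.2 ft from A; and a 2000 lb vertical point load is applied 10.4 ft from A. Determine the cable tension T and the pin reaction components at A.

ΣM about A: T·sin36°·15.5 − 1550·7.75 − 1150·5.2 − 2000·10.4 = 0 → T = 38792.5/(15.5·0.587785) = 4257.92 ≈ 4258 lb.
ΣF_x = 0: A_x − T·cos36° = 0 → A_x = 4257.92 × 0.809017 = 3445 lb.
ΣF_y = 0: A_y + T·sin36° − 1550 − 1150 − 2000 = 0 → A_y = 4700 − 4257.92 × 0.587785 = 2197 lb.

T = 4258 lb, A_x = 3445 lb, A_y = 2197 lb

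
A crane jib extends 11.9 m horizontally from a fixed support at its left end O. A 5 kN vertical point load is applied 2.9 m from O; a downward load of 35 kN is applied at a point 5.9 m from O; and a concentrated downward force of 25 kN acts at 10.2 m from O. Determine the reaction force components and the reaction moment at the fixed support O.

O_x = 0, O_y = 65.00 kN, M_O = 476.0 kN·m

ΣF_x = 0: O_x = 0.
ΣF_y = 0: O_y − 5 − 35 − 25 = 0 → O_y = 65.00 kN.
ΣM about O: M_O − 5·2.9 − 35·5.9 − 25·10.2 = 0 → M_O = 476.0 kN·m.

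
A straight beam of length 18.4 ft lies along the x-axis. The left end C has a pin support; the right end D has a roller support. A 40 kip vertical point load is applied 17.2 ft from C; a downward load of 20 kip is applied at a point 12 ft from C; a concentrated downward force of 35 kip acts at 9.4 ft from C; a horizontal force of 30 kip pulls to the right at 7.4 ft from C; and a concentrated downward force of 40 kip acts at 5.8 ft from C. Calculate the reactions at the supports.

Moments about C: D_y·18.4 − 40·17.2 − 20·12 − 35·9.4 − 40·5.8 = 0 → D_y = 1489/18.4 = 80.9239 ≈ 80.92 kip.
ΣF_y = 0: C_y + 80.9239 − 40 − 20 − 35 − 40 = 0 → C_y = 54.08 kip.
ΣF_x = 0: C_x + 30 = 0 → C_x = -30.00 kip.

C_x = -30.00 kip, C_y = 54.08 kip, D_y = 80.92 kip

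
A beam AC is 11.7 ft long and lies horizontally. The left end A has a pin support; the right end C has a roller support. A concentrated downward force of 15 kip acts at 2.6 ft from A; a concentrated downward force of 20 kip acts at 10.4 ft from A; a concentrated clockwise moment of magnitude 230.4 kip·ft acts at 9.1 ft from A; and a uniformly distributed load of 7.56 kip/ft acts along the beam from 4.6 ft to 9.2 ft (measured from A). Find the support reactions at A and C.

Resultant of the distributed load: 7.56 × 4.6 = 34.776 kip at 6.9 ft from A.
Moments about A: C_y·11.7 − 15·2.6 − 20·10.4 − 230.4 − (7.56·4.6)·6.9 = 0 → C_y = 717.3544/11.7 = 61.3123 ≈ 61.31 kip.
ΣF_y = 0: A_y + 61.3123 − 15 − 20 − 7.56·4.6 = 0 → A_y = 8.464 kip.
ΣF_x = 0: no horizontal applied forces, so A_x = 0.

A_x = 0, A_y = 8.464 kip, C_y = 61.31 kip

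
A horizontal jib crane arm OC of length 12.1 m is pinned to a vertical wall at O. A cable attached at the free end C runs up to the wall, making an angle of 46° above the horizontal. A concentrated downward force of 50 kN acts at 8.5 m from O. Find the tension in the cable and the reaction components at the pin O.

ΣM about O: T·sin46°·12.1 − 50·8.5 = 0 → T = 425/(12.1·0.71934) = 48.828 ≈ 48.83 kN.
ΣF_x = 0: O_x − T·cos46° = 0 → O_x = 48.828 × 0.694658 = 33.92 kN.
ΣF_y = 0: O_y + T·sin46° − 50 = 0 → O_y = 50 − 48.828 × 0.71934 = 14.88 kN.

T = 48.83 kN, O_x = 33.92 kN, O_y = 14.88 kN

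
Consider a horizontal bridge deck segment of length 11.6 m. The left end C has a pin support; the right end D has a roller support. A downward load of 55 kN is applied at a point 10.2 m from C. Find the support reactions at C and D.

C_x = 0, C_y = 6.638 kN, D_y = 48.36 kN

Taking moments about C: D_y·11.6 − 55·10.2 = 0 → D_y = 561/11.6 = 48.3621 ≈ 48.36 kN.
ΣF_y = 0: C_y + 48.3621 − 55 = 0 → C_y = 6.638 kN.
ΣF_x = 0: no horizontal applied forces, so C_x = 0.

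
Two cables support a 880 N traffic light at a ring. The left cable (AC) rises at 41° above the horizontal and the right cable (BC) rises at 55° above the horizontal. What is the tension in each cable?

ΣF_x = 0: −T_AC·cos41° + T_BC·cos55° = 0 → T_BC = 1.3158·T_AC.
ΣF_y = 0: T_AC·sin41° + T_BC·sin55° = 880.
Substitute: T_AC·(0.656059 + 1.3158·0.819152) = 880 → T_AC = 507.527 ≈ 507.5 N.
Then T_BC = 1.3158 × 507.527 = 667.8 N.

T_AC = 507.5 N, T_BC = 667.8 N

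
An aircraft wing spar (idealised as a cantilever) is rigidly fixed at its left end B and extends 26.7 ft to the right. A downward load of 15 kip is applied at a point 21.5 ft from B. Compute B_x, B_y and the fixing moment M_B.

ΣF_x = 0: B_x = 0.
ΣF_y = 0: B_y − 15 = 0 → B_y = 15.00 kip.
ΣM about B: M_B − 15·21.5 = 0 → M_B = 322.5 kip·ft.

B_x = 0, B_y = 15.00 kip, M_B = 322.5 kip·ft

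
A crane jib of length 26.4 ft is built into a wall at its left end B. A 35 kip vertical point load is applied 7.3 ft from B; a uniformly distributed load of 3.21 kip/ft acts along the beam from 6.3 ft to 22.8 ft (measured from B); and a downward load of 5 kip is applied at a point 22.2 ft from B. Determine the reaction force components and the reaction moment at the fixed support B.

B_x = 0, B_y = 92.97 kip, M_B = 1137 kip·ft

Resultant of the distributed load: 3.21 × 16.5 = 52.965 kip at 14.55 ft from B.
ΣF_x = 0: B_x = 0.
ΣF_y = 0: B_y − 35 − 3.21·16.5 − 5 = 0 → B_y = 92.97 kip.
ΣM about B: M_B − 35·7.3 − (3.21·16.5)·14.55 − 5·22.2 = 0 → M_B = 1137 kip·ft.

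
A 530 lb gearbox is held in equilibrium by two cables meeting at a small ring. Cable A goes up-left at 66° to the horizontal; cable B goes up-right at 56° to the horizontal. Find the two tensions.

ΣF_x = 0: −T_A·cos66° + T_B·cos56° = 0 → T_B = 0.727364·T_A.
ΣF_y = 0: T_A·sin66° + T_B·sin56° = 530.
Substitute: T_A·(0.913545 + 0.727364·0.829038) = 530 → T_A = 349.476 ≈ 349.5 lb.
Then T_B = 0.727364 × 349.476 = 254.2 lb.

T_A = 349.5 lb, T_B = 254.2 lb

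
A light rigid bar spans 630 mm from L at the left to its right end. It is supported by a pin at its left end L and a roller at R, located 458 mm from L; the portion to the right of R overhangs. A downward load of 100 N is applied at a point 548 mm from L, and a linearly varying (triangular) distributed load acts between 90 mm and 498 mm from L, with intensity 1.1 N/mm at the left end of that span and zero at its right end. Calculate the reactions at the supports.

L_x = 0, L_y = 94.02 N, R_y = 230.4 N

Resultant of the triangular load: ½ × 1.1 × 408 = 224.4 N, acting at 226 mm from L (one-third of the span from the peak).
ΣM about L: R_y·458 − 100·548 − (½·1.1·408)·226 = 0 → R_y = 105514.4/458 = 230.381 ≈ 230.4 N.
ΣF_y = 0: L_y + 230.381 − 100 − ½·1.1·408 = 0 → L_y = 94.02 N.
ΣF_x = 0: no horizontal applied forces, so L_x = 0.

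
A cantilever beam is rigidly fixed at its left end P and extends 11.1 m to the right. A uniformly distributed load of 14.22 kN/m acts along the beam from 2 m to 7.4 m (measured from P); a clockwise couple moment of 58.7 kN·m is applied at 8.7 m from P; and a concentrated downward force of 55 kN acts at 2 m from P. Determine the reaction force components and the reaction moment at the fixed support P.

Resultant of the distributed load: 14.22 × 5.4 = 76.788 kN at 4.7 m from P.
ΣF_x = 0: P_x = 0.
ΣF_y = 0: P_y − 14.22·5.4 − 55 = 0 → P_y = 131.8 kN.
ΣM about P: M_P − (14.22·5.4)·4.7 − 58.7 − 55·2 = 0 → M_P = 529.6 kN·m.

P_x = 0, P_y = 131.8 kN, M_P = 529.6 kN·m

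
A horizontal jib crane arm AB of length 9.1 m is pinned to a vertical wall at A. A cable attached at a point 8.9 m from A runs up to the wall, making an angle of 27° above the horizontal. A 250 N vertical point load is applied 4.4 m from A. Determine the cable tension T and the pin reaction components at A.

T = 272.2 N, A_x = 242.6 N, A_y = 126.4 N

ΣM about A: T·sin27°·8.9 − 250·4.4 = 0 → T = 1100/(8.9·0.45399) = 272.243 ≈ 272.2 N.
ΣF_x = 0: A_x − T·cos27° = 0 → A_x = 272.243 × 0.891007 = 242.6 N.
ΣF_y = 0: A_y + T·sin27° − 250 = 0 → A_y = 250 − 272.243 × 0.45399 = 126.4 N.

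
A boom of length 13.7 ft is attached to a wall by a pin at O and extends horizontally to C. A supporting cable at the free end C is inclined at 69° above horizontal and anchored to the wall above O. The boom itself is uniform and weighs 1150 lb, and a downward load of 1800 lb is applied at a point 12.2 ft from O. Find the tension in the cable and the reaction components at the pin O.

ΣM about O: T·sin69°·13.7 − 1150·6.85 − 1800·12.2 = 0 → T = 29837.5/(13.7·0.93358) = 2332.87 ≈ 2333 lb.
ΣF_x = 0: O_x − T·cos69° = 0 → O_x = 2332.87 × 0.358368 = 836.0 lb.
ΣF_y = 0: O_y + T·sin69° − 1150 − 1800 = 0 → O_y = 2950 − 2332.87 × 0.93358 = 772.1 lb.

T = 2333 lb, O_x = 836.0 lb, O_y = 772.1 lb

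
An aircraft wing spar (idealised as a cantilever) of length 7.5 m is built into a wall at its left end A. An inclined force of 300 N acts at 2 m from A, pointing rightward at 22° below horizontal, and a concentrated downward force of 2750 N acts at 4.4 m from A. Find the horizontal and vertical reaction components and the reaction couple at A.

A_x = -278.2 N, A_y = 2862 N, M_A = 12320 N·m

ΣF_x = 0: A_x + 300·cos22° = 0 → A_x = -278.2 N.
ΣF_y = 0: A_y − 300·sin22° − 2750 = 0 → A_y = 2862 N.
ΣM about A: M_A − 300·sin22°·2 − 2750·4.4 = 0 → M_A = 12320 N·m.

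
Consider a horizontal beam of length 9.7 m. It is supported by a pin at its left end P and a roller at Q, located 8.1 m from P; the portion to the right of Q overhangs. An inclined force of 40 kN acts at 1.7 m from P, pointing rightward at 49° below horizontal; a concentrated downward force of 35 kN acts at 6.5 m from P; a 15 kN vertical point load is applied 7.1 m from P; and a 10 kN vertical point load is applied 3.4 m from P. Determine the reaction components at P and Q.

Taking moments about P: Q_y·8.1 − 40·sin49°·1.7 − 35·6.5 − 15·7.1 − 10·3.4 = 0 → Q_y = 419.32/8.1 = 51.7679 ≈ 51.77 kN.
ΣF_y = 0: P_y + 51.7679 − 40·sin49° − 35 − 15 − 10 = 0 → P_y = 38.42 kN.
ΣF_x = 0: P_x + 40·cos49° = 0 → P_x = -26.24 kN.

P_x = -26.24 kN, P_y = 38.42 kN, Q_y = 51.77 kN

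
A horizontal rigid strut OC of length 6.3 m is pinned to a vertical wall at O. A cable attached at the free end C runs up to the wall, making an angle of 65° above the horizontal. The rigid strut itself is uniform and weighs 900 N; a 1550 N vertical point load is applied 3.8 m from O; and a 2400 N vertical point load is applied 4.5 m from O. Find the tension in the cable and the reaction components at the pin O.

ΣM about O: T·sin65°·6.3 − 900·3.15 − 1550·3.8 − 2400·4.5 = 0 → T = 19525/(6.3·0.906308) = 3419.6 ≈ 3420 N.
ΣF_x = 0: O_x − T·cos65° = 0 → O_x = 3419.6 × 0.422618 = 1445 N.
ΣF_y = 0: O_y + T·sin65° − 900 − 1550 − 2400 = 0 → O_y = 4850 − 3419.6 × 0.906308 = 1751 N.

T = 3420 N, O_x = 1445 N, O_y = 1751 N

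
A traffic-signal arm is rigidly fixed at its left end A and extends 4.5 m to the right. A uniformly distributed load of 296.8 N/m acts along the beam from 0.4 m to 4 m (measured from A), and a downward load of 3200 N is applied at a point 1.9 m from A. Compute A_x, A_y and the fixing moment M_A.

Resultant of the distributed load: 296.8 × 3.6 = 1068.48 N at 2.2 m from A.
ΣF_x = 0: A_x = 0.
ΣF_y = 0: A_y − 296.8·3.6 − 3200 = 0 → A_y = 4268 N.
ΣM about A: M_A − (296.8·3.6)·2.2 − 3200·1.9 = 0 → M_A = 8431 N·m.

A_x = 0, A_y = 4268 N, M_A = 8431 N·m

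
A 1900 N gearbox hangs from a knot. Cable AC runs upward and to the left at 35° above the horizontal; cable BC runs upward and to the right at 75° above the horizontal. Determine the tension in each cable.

T_AC = 523.3 N, T_BC = 1656 N

ΣF_x = 0: −T_AC·cos35° + T_BC·cos75° = 0 → T_BC = 3.16496·T_AC.
ΣF_y = 0: T_AC·sin35° + T_BC·sin75° = 1900.
Substitute: T_AC·(0.573576 + 3.16496·0.965926) = 1900 → T_AC = 523.316 ≈ 523.3 N.
Then T_BC = 3.16496 × 523.316 = 1656 N.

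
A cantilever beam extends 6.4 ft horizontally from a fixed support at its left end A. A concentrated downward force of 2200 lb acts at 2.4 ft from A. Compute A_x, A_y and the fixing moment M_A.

ΣF_x = 0: A_x = 0.
ΣF_y = 0: A_y − 2200 = 0 → A_y = 2200 lb.
ΣM about A: M_A − 2200·2.4 = 0 → M_A = 5280 lb·ft.

A_x = 0, A_y = 2200 lb, M_A = 5280 lb·ft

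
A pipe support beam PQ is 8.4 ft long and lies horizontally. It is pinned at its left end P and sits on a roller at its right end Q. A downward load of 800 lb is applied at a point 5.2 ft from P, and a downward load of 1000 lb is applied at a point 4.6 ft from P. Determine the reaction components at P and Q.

P_x = 0, P_y = 757.1 lb, Q_y = 1043 lb

ΣM about P: Q_y·8.4 − 800·5.2 − 1000·4.6 = 0 → Q_y = 8760/8.4 = 1042.86 ≈ 1043 lb.
ΣF_y = 0: P_y + 1042.86 − 800 − 1000 = 0 → P_y = 757.1 lb.
ΣF_x = 0: no horizontal applied forces, so P_x = 0.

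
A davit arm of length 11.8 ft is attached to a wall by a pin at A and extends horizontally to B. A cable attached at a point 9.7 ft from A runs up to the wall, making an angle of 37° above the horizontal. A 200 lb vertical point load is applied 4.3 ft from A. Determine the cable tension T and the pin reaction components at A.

ΣM about A: T·sin37°·9.7 − 200·4.3 = 0 → T = 860/(9.7·0.601815) = 147.321 ≈ 147.3 lb.
ΣF_x = 0: A_x − T·cos37° = 0 → A_x = 147.321 × 0.798636 = 117.7 lb.
ΣF_y = 0: A_y + T·sin37° − 200 = 0 → A_y = 200 − 147.321 × 0.601815 = 111.3 lb.

T = 147.3 lb, A_x = 117.7 lb, A_y = 111.3 lb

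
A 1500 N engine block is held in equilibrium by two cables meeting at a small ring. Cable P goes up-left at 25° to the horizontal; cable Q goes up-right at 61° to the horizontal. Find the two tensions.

T_P = 729.0 N, T_Q = 1363 N

ΣF_x = 0: −T_P·cos25° + T_Q·cos61° = 0 → T_Q = 1.86941·T_P.
ΣF_y = 0: T_P·sin25° + T_Q·sin61° = 1500.
Substitute: T_P·(0.422618 + 1.86941·0.87462) = 1500 → T_P = 728.99 ≈ 729.0 N.
Then T_Q = 1.86941 × 728.99 = 1363 N.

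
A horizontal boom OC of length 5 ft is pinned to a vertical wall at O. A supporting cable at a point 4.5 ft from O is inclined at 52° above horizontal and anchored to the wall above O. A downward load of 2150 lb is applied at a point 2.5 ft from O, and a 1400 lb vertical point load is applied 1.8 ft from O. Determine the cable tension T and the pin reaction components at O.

T = 2226 lb, O_x = 1371 lb, O_y = 1796 lb

ΣM about O: T·sin52°·4.5 − 2150·2.5 − 1400·1.8 = 0 → T = 7895/(4.5·0.788011) = 2226.42 ≈ 2226 lb.
ΣF_x = 0: O_x − T·cos52° = 0 → O_x = 2226.42 × 0.615661 = 1371 lb.
ΣF_y = 0: O_y + T·sin52° − 2150 − 1400 = 0 → O_y = 3550 − 2226.42 × 0.788011 = 1796 lb.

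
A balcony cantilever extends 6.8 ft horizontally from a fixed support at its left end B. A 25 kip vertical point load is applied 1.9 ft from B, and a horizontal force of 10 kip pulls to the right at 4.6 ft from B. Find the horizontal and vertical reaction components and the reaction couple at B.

B_x = -10.00 kip, B_y = 25.00 kip, M_B = 47.50 kip·ft

ΣF_x = 0: B_x + 10 = 0 → B_x = -10.00 kip.
ΣF_y = 0: B_y − 25 = 0 → B_y = 25.00 kip.
ΣM about B: M_B − 25·1.9 = 0 → M_B = 47.50 kip·ft.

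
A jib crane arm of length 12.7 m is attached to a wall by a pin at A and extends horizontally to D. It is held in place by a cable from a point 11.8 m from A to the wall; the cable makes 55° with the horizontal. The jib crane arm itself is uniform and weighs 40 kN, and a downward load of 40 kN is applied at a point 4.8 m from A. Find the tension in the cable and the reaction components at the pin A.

T = 46.14 kN, A_x = 26.47 kN, A_y = 42.20 kN

ΣM about A: T·sin55°·11.8 − 40·6.35 − 40·4.8 = 0 → T = 446/(11.8·0.819152) = 46.1411 ≈ 46.14 kN.
ΣF_x = 0: A_x − T·cos55° = 0 → A_x = 46.1411 × 0.573576 = 26.47 kN.
ΣF_y = 0: A_y + T·sin55° − 40 − 40 = 0 → A_y = 80 − 46.1411 × 0.819152 = 42.20 kN.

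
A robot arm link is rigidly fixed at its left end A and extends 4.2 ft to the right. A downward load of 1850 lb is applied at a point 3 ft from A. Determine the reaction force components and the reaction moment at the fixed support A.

ΣF_x = 0: A_x = 0.
ΣF_y = 0: A_y − 1850 = 0 → A_y = 1850 lb.
ΣM about A: M_A − 1850·3 = 0 → M_A = 5550 lb·ft.

A_x = 0, A_y = 1850 lb, M_A = 5550 lb·ft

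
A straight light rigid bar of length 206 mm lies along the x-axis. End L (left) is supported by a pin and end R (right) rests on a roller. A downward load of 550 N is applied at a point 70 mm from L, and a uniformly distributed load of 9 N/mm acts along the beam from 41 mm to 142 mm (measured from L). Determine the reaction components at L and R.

Resultant of the distributed load: 9 × 101 = 909 N at 91.5 mm from L.
ΣM about L: R_y·206 − 550·70 − (9·101)·91.5 = 0 → R_y = 121673.5/206 = 590.648 ≈ 590.6 N.
ΣF_y = 0: L_y + 590.648 − 550 − 9·101 = 0 → L_y = 868.4 N.
ΣF_x = 0: no horizontal applied forces, so L_x = 0.

L_x = 0, L_y = 868.4 N, R_y = 590.6 N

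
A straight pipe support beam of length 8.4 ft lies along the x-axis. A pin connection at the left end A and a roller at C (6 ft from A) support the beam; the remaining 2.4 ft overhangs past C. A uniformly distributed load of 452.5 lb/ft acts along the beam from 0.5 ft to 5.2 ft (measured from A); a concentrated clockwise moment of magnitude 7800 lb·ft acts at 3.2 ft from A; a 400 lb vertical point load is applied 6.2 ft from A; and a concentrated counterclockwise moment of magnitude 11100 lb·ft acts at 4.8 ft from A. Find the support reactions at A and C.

Resultant of the distributed load: 452.5 × 4.7 = 2126.75 lb at 2.85 ft from A.
Moments about A: C_y·6 − (452.5·4.7)·2.85 − 7800 − 400·6.2 + 11100 = 0 → C_y = 5241.2375/6 = 873.54 ≈ 873.5 lb.
ΣF_y = 0: A_y + 873.54 − 452.5·4.7 − 400 = 0 → A_y = 1653 lb.
ΣF_x = 0: no horizontal applied forces, so A_x = 0.

A_x = 0, A_y = 1653 lb, C_y = 873.5 lb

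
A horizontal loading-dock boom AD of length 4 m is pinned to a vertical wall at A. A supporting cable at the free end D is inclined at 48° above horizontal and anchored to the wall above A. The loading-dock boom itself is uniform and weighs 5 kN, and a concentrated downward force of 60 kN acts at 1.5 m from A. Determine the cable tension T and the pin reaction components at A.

ΣM about A: T·sin48°·4 − 5·2 − 60·1.5 = 0 → T = 100/(4·0.743145) = 33.6408 ≈ 33.64 kN.
ΣF_x = 0: A_x − T·cos48° = 0 → A_x = 33.6408 × 0.669131 = 22.51 kN.
ΣF_y = 0: A_y + T·sin48° − 5 − 60 = 0 → A_y = 65 − 33.6408 × 0.743145 = 40.00 kN.

T = 33.64 kN, A_x = 22.51 kN, A_y = 40.00 kN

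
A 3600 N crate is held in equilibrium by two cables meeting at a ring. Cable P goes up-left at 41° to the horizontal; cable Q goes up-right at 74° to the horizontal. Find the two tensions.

T_P = 1095 N, T_Q = 2998 N

ΣF_x = 0: −T_P·cos41° + T_Q·cos74° = 0 → T_Q = 2.73805·T_P.
ΣF_y = 0: T_P·sin41° + T_Q·sin74° = 3600.
Substitute: T_P·(0.656059 + 2.73805·0.961262) = 3600 → T_P = 1094.88 ≈ 1095 N.
Then T_Q = 2.73805 × 1094.88 = 2998 N.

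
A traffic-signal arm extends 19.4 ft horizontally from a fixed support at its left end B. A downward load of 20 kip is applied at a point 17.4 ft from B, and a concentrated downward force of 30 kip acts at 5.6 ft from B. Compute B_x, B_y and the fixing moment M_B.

ΣF_x = 0: B_x = 0.
ΣF_y = 0: B_y − 20 − 30 = 0 → B_y = 50.00 kip.
ΣM about B: M_B − 20·17.4 − 30·5.6 = 0 → M_B = 516.0 kip·ft.

B_x = 0, B_y = 50.00 kip, M_B = 516.0 kip·ft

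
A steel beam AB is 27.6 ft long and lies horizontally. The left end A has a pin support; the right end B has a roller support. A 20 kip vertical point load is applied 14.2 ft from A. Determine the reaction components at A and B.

A_x = 0, A_y = 9.710 kip, B_y = 10.29 kip

Moments about A: B_y·27.6 − 20·14.2 = 0 → B_y = 284/27.6 = 10.2899 ≈ 10.29 kip.
ΣF_y = 0: A_y + 10.2899 − 20 = 0 → A_y = 9.710 kip.
ΣF_x = 0: no horizontal applied forces, so A_x = 0.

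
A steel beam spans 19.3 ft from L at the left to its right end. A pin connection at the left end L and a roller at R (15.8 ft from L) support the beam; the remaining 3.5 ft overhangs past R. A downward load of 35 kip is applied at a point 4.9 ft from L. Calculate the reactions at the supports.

Taking moments about L: R_y·15.8 − 35·4.9 = 0 → R_y = 171.5/15.8 = 10.8544 ≈ 10.85 kip.
ΣF_y = 0: L_y + 10.8544 − 35 = 0 → L_y = 24.15 kip.
ΣF_x = 0: no horizontal applied forces, so L_x = 0.

L_x = 0, L_y = 24.15 kip, R_y = 10.85 kip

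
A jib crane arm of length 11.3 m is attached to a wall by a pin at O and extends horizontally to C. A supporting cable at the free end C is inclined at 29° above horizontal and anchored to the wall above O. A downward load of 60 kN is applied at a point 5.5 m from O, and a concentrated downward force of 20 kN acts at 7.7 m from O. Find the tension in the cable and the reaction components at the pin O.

T = 88.35 kN, O_x = 77.27 kN, O_y = 37.17 kN

ΣM about O: T·sin29°·11.3 − 60·5.5 − 20·7.7 = 0 → T = 484/(11.3·0.48481) = 88.3477 ≈ 88.35 kN.
ΣF_x = 0: O_x − T·cos29° = 0 → O_x = 88.3477 × 0.87462 = 77.27 kN.
ΣF_y = 0: O_y + T·sin29° − 60 − 20 = 0 → O_y = 80 − 88.3477 × 0.48481 = 37.17 kN.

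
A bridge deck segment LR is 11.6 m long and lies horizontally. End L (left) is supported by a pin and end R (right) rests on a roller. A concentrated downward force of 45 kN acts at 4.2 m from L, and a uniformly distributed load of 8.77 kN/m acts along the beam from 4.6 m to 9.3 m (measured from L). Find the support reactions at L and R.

Resultant of the distributed load: 8.77 × 4.7 = 41.219 kN at 6.95 m from L.
ΣM about L: R_y·11.6 − 45·4.2 − (8.77·4.7)·6.95 = 0 → R_y = 475.47205/11.6 = 40.989 ≈ 40.99 kN.
ΣF_y = 0: L_y + 40.989 − 45 − 8.77·4.7 = 0 → L_y = 45.23 kN.
ΣF_x = 0: no horizontal applied forces, so L_x = 0.

L_x = 0, L_y = 45.23 kN, R_y = 40.99 kN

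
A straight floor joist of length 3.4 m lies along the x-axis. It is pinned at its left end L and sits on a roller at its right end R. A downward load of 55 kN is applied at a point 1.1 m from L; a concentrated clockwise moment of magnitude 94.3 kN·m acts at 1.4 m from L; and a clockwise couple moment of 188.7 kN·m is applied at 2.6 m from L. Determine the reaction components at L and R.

L_x = 0, L_y = -46.03 kN, R_y = 101.0 kN

Taking moments about L: R_y·3.4 − 55·1.1 − 94.3 − 188.7 = 0 → R_y = 343.5/3.4 = 101.029 ≈ 101.0 kN.
ΣF_y = 0: L_y + 101.029 − 55 = 0 → L_y = -46.03 kN.
ΣF_x = 0: no horizontal applied forces, so L_x = 0.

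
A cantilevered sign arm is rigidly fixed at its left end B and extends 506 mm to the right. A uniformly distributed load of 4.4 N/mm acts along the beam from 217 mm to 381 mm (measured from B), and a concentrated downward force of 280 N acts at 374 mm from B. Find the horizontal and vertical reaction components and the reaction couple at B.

B_x = 0, B_y = 1002 N, M_B = 320500 N·mm

Resultant of the distributed load: 4.4 × 164 = 721.6 N at 299 mm from B.
ΣF_x = 0: B_x = 0.
ΣF_y = 0: B_y − 4.4·164 − 280 = 0 → B_y = 1002 N.
ΣM about B: M_B − (4.4·164)·299 − 280·374 = 0 → M_B = 320500 N·mm.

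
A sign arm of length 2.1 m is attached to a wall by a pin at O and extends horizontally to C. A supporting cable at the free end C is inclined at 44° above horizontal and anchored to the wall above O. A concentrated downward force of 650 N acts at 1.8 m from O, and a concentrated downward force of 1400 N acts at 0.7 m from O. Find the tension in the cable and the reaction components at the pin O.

ΣM about O: T·sin44°·2.1 − 650·1.8 − 1400·0.7 = 0 → T = 2150/(2.1·0.694658) = 1473.83 ≈ 1474 N.
ΣF_x = 0: O_x − T·cos44° = 0 → O_x = 1473.83 × 0.71934 = 1060 N.
ΣF_y = 0: O_y + T·sin44° − 650 − 1400 = 0 → O_y = 2050 − 1473.83 × 0.694658 = 1026 N.

T = 1474 N, O_x = 1060 N, O_y = 1026 N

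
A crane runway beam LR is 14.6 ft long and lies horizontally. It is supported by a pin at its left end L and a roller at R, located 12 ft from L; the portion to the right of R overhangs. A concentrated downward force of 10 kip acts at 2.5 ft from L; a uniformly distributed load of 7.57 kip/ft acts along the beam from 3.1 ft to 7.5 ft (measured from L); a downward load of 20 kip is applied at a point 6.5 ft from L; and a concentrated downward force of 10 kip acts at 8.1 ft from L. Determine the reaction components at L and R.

L_x = 0, L_y = 38.93 kip, R_y = 34.38 kip

Resultant of the distributed load: 7.57 × 4.4 = 33.308 kip at 5.3 ft from L.
ΣM about L: R_y·12 − 10·2.5 − (7.57·4.4)·5.3 − 20·6.5 − 10·8.1 = 0 → R_y = 412.5324/12 = 34.3777 ≈ 34.38 kip.
ΣF_y = 0: L_y + 34.3777 − 10 − 7.57·4.4 − 20 − 10 = 0 → L_y = 38.93 kip.
ΣF_x = 0: no horizontal applied forces, so L_x = 0.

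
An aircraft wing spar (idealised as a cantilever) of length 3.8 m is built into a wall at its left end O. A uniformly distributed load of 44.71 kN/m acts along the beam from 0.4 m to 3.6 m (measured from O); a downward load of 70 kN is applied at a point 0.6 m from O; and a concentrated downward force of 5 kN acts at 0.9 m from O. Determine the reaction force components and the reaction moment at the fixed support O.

O_x = 0, O_y = 218.1 kN, M_O = 332.6 kN·m

Resultant of the distributed load: 44.71 × 3.2 = 143.072 kN at 2 m from O.
ΣF_x = 0: O_x = 0.
ΣF_y = 0: O_y − 44.71·3.2 − 70 − 5 = 0 → O_y = 218.1 kN.
ΣM about O: M_O − (44.71·3.2)·2 − 70·0.6 − 5·0.9 = 0 → M_O = 332.6 kN·m.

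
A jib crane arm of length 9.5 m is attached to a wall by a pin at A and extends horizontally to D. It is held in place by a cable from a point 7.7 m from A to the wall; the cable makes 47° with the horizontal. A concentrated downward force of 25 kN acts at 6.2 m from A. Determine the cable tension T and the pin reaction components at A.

ΣM about A: T·sin47°·7.7 − 25·6.2 = 0 → T = 155/(7.7·0.731354) = 27.5241 ≈ 27.52 kN.
ΣF_x = 0: A_x − T·cos47° = 0 → A_x = 27.5241 × 0.681998 = 18.77 kN.
ΣF_y = 0: A_y + T·sin47° − 25 = 0 → A_y = 25 − 27.5241 × 0.731354 = 4.870 kN.

T = 27.52 kN, A_x = 18.77 kN, A_y = 4.870 kN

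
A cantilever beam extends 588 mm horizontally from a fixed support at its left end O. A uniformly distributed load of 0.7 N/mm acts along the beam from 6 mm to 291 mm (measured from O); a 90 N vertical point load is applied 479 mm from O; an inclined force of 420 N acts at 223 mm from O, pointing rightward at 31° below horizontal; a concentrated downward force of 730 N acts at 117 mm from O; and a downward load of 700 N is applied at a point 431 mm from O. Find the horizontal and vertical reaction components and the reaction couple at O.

Resultant of the distributed load: 0.7 × 285 = 199.5 N at 148.5 mm from O.
ΣF_x = 0: O_x + 420·cos31° = 0 → O_x = -360.0 N.
ΣF_y = 0: O_y − 0.7·285 − 90 − 420·sin31° − 730 − 700 = 0 → O_y = 1936 N.
ΣM about O: M_O − (0.7·285)·148.5 − 90·479 − 420·sin31°·223 − 730·117 − 700·431 = 0 → M_O = 508100 N·mm.

O_x = -360.0 N, O_y = 1936 N, M_O = 508100 N·mm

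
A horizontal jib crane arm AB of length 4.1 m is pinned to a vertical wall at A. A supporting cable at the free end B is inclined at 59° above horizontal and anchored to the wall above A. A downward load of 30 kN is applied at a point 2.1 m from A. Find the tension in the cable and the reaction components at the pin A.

T = 17.93 kN, A_x = 9.233 kN, A_y = 14.63 kN

ΣM about A: T·sin59°·4.1 − 30·2.1 = 0 → T = 63/(4.1·0.857167) = 17.9263 ≈ 17.93 kN.
ΣF_x = 0: A_x − T·cos59° = 0 → A_x = 17.9263 × 0.515038 = 9.233 kN.
ΣF_y = 0: A_y + T·sin59° − 30 = 0 → A_y = 30 − 17.9263 × 0.857167 = 14.63 kN.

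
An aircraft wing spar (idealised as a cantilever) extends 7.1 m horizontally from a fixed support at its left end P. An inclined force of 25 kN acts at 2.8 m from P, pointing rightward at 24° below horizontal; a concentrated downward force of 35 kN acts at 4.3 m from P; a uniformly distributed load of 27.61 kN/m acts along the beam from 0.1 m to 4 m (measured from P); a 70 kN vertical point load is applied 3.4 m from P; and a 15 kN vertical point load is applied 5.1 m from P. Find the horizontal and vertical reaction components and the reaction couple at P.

Resultant of the distributed load: 27.61 × 3.9 = 107.679 kN at 2.05 m from P.
ΣF_x = 0: P_x + 25·cos24° = 0 → P_x = -22.84 kN.
ΣF_y = 0: P_y − 25·sin24° − 35 − 27.61·3.9 − 70 − 15 = 0 → P_y = 237.8 kN.
ΣM about P: M_P − 25·sin24°·2.8 − 35·4.3 − (27.61·3.9)·2.05 − 70·3.4 − 15·5.1 = 0 → M_P = 714.2 kN·m.

P_x = -22.84 kN, P_y = 237.8 kN, M_P = 714.2 kN·m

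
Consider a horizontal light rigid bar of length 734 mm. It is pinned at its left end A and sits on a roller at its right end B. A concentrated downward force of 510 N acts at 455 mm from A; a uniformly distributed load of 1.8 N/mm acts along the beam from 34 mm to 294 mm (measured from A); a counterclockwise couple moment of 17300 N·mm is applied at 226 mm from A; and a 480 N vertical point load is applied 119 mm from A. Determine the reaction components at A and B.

A_x = 0, A_y = 983.0 N, B_y = 475.0 N

Resultant of the distributed load: 1.8 × 260 = 468 N at 164 mm from A.
ΣM about A: B_y·734 − 510·455 − (1.8·260)·164 + 17300 − 480·119 = 0 → B_y = 348622/734 = 474.962 ≈ 475.0 N.
ΣF_y = 0: A_y + 474.962 − 510 − 1.8·260 − 480 = 0 → A_y = 983.0 N.
ΣF_x = 0: no horizontal applied forces, so A_x = 0.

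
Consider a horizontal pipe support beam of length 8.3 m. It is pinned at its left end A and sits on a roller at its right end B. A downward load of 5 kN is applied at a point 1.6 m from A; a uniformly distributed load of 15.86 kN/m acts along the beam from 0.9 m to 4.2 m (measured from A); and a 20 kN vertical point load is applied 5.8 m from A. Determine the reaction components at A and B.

A_x = 0, A_y = 46.32 kN, B_y = 31.02 kN

Resultant of the distributed load: 15.86 × 3.3 = 52.338 kN at 2.55 m from A.
Taking moments about A: B_y·8.3 − 5·1.6 − (15.86·3.3)·2.55 − 20·5.8 = 0 → B_y = 257.4619/8.3 = 31.0195 ≈ 31.02 kN.
ΣF_y = 0: A_y + 31.0195 − 5 − 15.86·3.3 − 20 = 0 → A_y = 46.32 kN.
ΣF_x = 0: no horizontal applied forces, so A_x = 0.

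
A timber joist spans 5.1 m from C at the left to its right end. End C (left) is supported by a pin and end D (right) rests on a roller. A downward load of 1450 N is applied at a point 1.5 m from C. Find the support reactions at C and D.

C_x = 0, C_y = 1024 N, D_y = 426.5 N

Taking moments about C: D_y·5.1 − 1450·1.5 = 0 → D_y = 2175/5.1 = 426.471 ≈ 426.5 N.
ΣF_y = 0: C_y + 426.471 − 1450 = 0 → C_y = 1024 N.
ΣF_x = 0: no horizontal applied forces, so C_x = 0.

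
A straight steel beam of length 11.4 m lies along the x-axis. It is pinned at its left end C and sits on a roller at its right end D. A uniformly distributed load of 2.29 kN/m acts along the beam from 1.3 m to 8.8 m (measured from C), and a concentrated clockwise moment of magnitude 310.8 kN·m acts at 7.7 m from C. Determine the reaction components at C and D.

C_x = 0, C_y = -17.70 kN, D_y = 34.87 kN

Resultant of the distributed load: 2.29 × 7.5 = 17.175 kN at 5.05 m from C.
Moments about C: D_y·11.4 − (2.29·7.5)·5.05 − 310.8 = 0 → D_y = 397.53375/11.4 = 34.8714 ≈ 34.87 kN.
ΣF_y = 0: C_y + 34.8714 − 2.29·7.5 = 0 → C_y = -17.70 kN.
ΣF_x = 0: no horizontal applied forces, so C_x = 0.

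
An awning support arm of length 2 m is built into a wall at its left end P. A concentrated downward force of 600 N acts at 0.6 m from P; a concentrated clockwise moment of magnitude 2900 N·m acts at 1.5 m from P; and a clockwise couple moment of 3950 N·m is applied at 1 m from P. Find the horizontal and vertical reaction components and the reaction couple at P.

ΣF_x = 0: P_x = 0.
ΣF_y = 0: P_y − 600 = 0 → P_y = 600.0 N.
ΣM about P: M_P − 600·0.6 − 2900 − 3950 = 0 → M_P = 7210 N·m.

P_x = 0, P_y = 600.0 N, M_P = 7210 N·m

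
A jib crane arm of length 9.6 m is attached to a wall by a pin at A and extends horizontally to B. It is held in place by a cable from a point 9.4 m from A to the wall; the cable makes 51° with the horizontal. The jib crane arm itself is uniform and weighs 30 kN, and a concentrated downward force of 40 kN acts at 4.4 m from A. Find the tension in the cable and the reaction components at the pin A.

ΣM about A: T·sin51°·9.4 − 30·4.8 − 40·4.4 = 0 → T = 320/(9.4·0.777146) = 43.8046 ≈ 43.80 kN.
ΣF_x = 0: A_x − T·cos51° = 0 → A_x = 43.8046 × 0.62932 = 27.57 kN.
ΣF_y = 0: A_y + T·sin51° − 30 − 40 = 0 → A_y = 70 − 43.8046 × 0.777146 = 35.96 kN.

T = 43.80 kN, A_x = 27.57 kN, A_y = 35.96 kN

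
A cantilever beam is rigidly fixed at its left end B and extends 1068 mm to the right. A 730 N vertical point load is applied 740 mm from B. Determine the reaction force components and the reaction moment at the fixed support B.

ΣF_x = 0: B_x = 0.
ΣF_y = 0: B_y − 730 = 0 → B_y = 730.0 N.
ΣM about B: M_B − 730·740 = 0 → M_B = 540200 N·mm.

B_x = 0, B_y = 730.0 N, M_B = 540200 N·mm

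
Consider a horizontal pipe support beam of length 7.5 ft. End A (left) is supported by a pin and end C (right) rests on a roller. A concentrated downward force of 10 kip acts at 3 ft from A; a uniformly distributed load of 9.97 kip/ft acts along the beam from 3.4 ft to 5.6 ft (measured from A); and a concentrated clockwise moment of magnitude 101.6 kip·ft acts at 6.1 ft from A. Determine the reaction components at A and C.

A_x = 0, A_y = 1.227 kip, C_y = 30.71 kip

Resultant of the distributed load: 9.97 × 2.2 = 21.934 kip at 4.5 ft from A.
ΣM about A: C_y·7.5 − 10·3 − (9.97·2.2)·4.5 − 101.6 = 0 → C_y = 230.303/7.5 = 30.7071 ≈ 30.71 kip.
ΣF_y = 0: A_y + 30.7071 − 10 − 9.97·2.2 = 0 → A_y = 1.227 kip.
ΣF_x = 0: no horizontal applied forces, so A_x = 0.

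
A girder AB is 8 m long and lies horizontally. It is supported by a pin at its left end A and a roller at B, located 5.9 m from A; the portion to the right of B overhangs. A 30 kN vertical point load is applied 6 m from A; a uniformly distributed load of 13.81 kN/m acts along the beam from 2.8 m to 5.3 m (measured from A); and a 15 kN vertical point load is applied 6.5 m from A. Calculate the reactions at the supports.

A_x = 0, A_y = 8.792 kN, B_y = 70.73 kN

Resultant of the distributed load: 13.81 × 2.5 = 34.525 kN at 4.05 m from A.
Moments about A: B_y·5.9 − 30·6 − (13.81·2.5)·4.05 − 15·6.5 = 0 → B_y = 417.32625/5.9 = 70.7333 ≈ 70.73 kN.
ΣF_y = 0: A_y + 70.7333 − 30 − 13.81·2.5 − 15 = 0 → A_y = 8.792 kN.
ΣF_x = 0: no horizontal applied forces, so A_x = 0.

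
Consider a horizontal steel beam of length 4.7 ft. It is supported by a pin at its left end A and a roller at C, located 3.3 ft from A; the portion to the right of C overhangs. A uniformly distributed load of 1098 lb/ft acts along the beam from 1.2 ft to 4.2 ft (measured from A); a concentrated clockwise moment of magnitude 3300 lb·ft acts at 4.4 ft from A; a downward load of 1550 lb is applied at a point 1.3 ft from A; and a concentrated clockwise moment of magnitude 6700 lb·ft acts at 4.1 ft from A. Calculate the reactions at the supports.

Resultant of the distributed load: 1098 × 3 = 3294 lb at 2.7 ft from A.
ΣM about A: C_y·3.3 − (1098·3)·2.7 − 3300 − 1550·1.3 − 6700 = 0 → C_y = 20908.8/3.3 = 6336 lb.
ΣF_y = 0: A_y + 6336 − 1098·3 − 1550 = 0 → A_y = -1492 lb.
ΣF_x = 0: no horizontal applied forces, so A_x = 0.

A_x = 0, A_y = -1492 lb, C_y = 6336 lb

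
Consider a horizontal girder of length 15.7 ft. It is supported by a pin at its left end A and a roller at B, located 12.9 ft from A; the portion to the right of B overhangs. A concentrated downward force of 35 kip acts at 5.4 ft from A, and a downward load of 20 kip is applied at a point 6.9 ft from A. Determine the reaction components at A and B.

Moments about A: B_y·12.9 − 35·5.4 − 20·6.9 = 0 → B_y = 327/12.9 = 25.3488 ≈ 25.35 kip.
ΣF_y = 0: A_y + 25.3488 − 35 − 20 = 0 → A_y = 29.65 kip.
ΣF_x = 0: no horizontal applied forces, so A_x = 0.

A_x = 0, A_y = 29.65 kip, B_y = 25.35 kip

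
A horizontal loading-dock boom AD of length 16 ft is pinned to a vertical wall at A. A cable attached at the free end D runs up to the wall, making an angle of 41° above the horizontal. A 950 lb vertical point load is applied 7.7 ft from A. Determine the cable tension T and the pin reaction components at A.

T = 696.9 lb, A_x = 525.9 lb, A_y = 492.8 lb

ΣM about A: T·sin41°·16 − 950·7.7 = 0 → T = 7315/(16·0.656059) = 696.869 ≈ 696.9 lb.
ΣF_x = 0: A_x − T·cos41° = 0 → A_x = 696.869 × 0.75471 = 525.9 lb.
ΣF_y = 0: A_y + T·sin41° − 950 = 0 → A_y = 950 − 696.869 × 0.656059 = 492.8 lb.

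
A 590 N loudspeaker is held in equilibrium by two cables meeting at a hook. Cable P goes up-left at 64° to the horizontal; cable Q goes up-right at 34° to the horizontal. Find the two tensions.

T_P = 493.9 N, T_Q = 261.2 N

ΣF_x = 0: −T_P·cos64° + T_Q·cos34° = 0 → T_Q = 0.528771·T_P.
ΣF_y = 0: T_P·sin64° + T_Q·sin34° = 590.
Substitute: T_P·(0.898794 + 0.528771·0.559193) = 590 → T_P = 493.939 ≈ 493.9 N.
Then T_Q = 0.528771 × 493.939 = 261.2 N.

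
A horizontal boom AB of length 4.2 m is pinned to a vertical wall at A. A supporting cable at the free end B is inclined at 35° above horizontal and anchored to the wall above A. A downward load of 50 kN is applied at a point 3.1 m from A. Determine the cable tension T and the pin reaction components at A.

T = 64.34 kN, A_x = 52.71 kN, A_y = 13.10 kN

ΣM about A: T·sin35°·4.2 − 50·3.1 = 0 → T = 155/(4.2·0.573576) = 64.3415 ≈ 64.34 kN.
ΣF_x = 0: A_x − T·cos35° = 0 → A_x = 64.3415 × 0.819152 = 52.71 kN.
ΣF_y = 0: A_y + T·sin35° − 50 = 0 → A_y = 50 − 64.3415 × 0.573576 = 13.10 kN.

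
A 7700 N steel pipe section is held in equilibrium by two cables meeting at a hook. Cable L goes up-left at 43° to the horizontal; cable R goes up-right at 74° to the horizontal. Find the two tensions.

ΣF_x = 0: −T_L·cos43° + T_R·cos74° = 0 → T_R = 2.65332·T_L.
ΣF_y = 0: T_L·sin43° + T_R·sin74° = 7700.
Substitute: T_L·(0.681998 + 2.65332·0.961262) = 7700 → T_L = 2382.03 ≈ 2382 N.
Then T_R = 2.65332 × 2382.03 = 6320 N.

T_L = 2382 N, T_R = 6320 N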